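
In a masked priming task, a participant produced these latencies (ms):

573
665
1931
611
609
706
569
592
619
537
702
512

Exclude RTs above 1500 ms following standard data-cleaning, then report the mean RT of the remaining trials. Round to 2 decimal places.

Excluded: 1931
Retained (n=11): Σ = 6695
Mean = 6695/11 = 608.6364

608.64 ms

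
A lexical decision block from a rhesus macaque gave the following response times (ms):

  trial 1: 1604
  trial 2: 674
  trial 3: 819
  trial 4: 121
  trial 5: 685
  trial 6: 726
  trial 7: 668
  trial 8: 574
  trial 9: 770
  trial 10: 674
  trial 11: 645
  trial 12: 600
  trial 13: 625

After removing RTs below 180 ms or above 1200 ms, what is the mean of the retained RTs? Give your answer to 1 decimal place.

678.2 ms

Excluded: 121, 1604
Retained (n=11): Σ = 7460
Mean = 7460/11 = 678.1818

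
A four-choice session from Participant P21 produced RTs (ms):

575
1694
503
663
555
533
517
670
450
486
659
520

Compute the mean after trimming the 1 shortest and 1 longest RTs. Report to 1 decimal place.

Sorted: 450, 486, 503, 517, 520, 533, 555, 575, 659, 663, 670, 1694
Drop lowest 1 (450) and highest 1 (1694)
Remaining (n=10): Σ = 5681, mean = 5681/10 = 568.100

568.1 ms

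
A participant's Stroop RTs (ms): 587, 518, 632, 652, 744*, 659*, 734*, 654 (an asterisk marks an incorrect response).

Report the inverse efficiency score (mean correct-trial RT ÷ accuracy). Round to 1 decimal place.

Correct trials (n=5): 587, 518, 632, 652, 654
Mean correct RT = 3043/5 = 608.6000 ms
Proportion correct = 5/8
IES = 608.6000 / (5/8) = 973.760 ms

973.8 ms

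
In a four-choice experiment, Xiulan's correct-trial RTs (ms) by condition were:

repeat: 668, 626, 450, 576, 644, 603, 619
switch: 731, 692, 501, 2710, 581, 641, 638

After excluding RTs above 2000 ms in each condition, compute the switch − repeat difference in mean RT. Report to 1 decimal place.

32.7 ms

switch: exclude 2710
M(repeat) = 4186/7 = 598.000
M(switch) = 3784/6 = 630.667
Difference = 630.667 − 598.000 = 32.667 ms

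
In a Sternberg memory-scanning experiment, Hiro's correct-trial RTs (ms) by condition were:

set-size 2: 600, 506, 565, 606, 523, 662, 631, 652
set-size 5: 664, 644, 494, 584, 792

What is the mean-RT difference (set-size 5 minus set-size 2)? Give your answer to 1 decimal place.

M(set-size 2) = 4745/8 = 593.125
M(set-size 5) = 3178/5 = 635.600
Difference = 635.600 − 593.125 = 42.475 ms

42.5 ms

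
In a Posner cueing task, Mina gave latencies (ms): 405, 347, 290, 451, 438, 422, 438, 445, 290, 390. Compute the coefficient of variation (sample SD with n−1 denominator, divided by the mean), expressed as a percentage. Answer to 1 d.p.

15.8%

n = 10, Σ = 3916, M = 391.6000
Σ(x−M)² = 34426.400; s = √(34426.400/9) = 61.8478
CV = 61.8478 / 391.6000 = 0.15794 = 15.794%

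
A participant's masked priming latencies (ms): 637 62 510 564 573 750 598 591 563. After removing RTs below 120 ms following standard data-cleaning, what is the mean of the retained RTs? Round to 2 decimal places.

Excluded: 62
Retained (n=8): Σ = 4786
Mean = 4786/8 = 598.2500

598.25 ms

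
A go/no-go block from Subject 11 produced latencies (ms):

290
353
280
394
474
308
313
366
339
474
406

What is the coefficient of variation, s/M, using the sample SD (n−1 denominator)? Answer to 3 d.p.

0.186

n = 11, Σ = 3997, M = 363.3636
Σ(x−M)² = 45878.545; s = √(45878.545/10) = 67.7337
CV = 67.7337 / 363.3636 = 0.18641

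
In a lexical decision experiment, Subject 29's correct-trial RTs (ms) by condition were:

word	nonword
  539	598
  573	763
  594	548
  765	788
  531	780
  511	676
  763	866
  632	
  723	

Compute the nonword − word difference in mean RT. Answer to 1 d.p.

91.3 ms

M(word) = 5631/9 = 625.667
M(nonword) = 5019/7 = 717.000
Difference = 717.000 − 625.667 = 91.333 ms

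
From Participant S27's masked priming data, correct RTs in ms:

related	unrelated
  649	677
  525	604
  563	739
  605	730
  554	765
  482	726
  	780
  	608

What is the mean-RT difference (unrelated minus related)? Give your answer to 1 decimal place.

M(related) = 3378/6 = 563.000
M(unrelated) = 5629/8 = 703.625
Difference = 703.625 − 563.000 = 140.625 ms

140.6 ms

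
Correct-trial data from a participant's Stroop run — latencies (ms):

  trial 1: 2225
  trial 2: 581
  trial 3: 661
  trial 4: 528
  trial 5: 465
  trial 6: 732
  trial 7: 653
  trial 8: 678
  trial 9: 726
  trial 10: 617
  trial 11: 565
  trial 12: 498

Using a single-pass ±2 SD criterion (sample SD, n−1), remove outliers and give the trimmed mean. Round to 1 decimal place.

n = 12, ΣRT = 8929, M = 744.083
Σ(x−M)² = 2473106.92; s = √(2473106.92/11) = 474.160
Cutoffs: 744.083 ± 2·474.160 → [-204.2, 1692.4]
Outside: 2225 → excluded.
Retained (n=11): Σ = 6704, mean = 6704/11 = 609.455

609.5 ms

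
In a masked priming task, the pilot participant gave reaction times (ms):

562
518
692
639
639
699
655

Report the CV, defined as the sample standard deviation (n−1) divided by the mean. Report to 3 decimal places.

n = 7, Σ = 4404, M = 629.1429
Σ(x−M)² = 26554.857; s = √(26554.857/6) = 66.5268
CV = 66.5268 / 629.1429 = 0.10574

0.106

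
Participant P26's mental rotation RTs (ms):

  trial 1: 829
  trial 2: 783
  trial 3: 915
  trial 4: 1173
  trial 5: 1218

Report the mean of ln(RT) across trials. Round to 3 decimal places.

ln(RT): 6.7202, 6.6631, 6.8189, 7.0673, 7.1050
Σ ln(RT) = 34.3746
Mean = 34.3746/5 = 6.87491

6.875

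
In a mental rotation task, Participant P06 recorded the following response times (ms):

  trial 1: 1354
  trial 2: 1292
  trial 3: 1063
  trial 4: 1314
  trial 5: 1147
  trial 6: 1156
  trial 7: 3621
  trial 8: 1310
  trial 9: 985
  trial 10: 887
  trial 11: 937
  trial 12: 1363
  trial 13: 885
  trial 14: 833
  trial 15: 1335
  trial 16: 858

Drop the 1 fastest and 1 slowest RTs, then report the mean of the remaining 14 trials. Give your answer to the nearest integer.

1135 ms

Sorted: 833, 858, 885, 887, 937, 985, 1063, 1147, 1156, 1292, 1310, 1314, 1335, 1354, 1363, 3621
Drop lowest 1 (833) and highest 1 (3621)
Remaining (n=14): Σ = 15886, mean = 15886/14 = 1134.714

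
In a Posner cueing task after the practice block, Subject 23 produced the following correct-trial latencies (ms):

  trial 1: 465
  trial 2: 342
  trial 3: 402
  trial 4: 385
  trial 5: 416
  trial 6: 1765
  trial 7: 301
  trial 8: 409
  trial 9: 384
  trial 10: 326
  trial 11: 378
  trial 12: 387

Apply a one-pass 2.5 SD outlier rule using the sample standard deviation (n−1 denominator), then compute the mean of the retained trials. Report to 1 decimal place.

381.4 ms

n = 12, ΣRT = 5960, M = 496.667
Σ(x−M)² = 1775432.67; s = √(1775432.67/11) = 401.750
Cutoffs: 496.667 ± 2.5·401.750 → [-507.7, 1501.0]
Outside: 1765 → excluded.
Retained (n=11): Σ = 4195, mean = 4195/11 = 381.364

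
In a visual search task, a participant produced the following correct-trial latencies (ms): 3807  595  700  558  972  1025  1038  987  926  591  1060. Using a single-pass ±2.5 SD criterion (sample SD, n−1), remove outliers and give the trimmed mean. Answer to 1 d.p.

n = 11, ΣRT = 12259, M = 1114.455
Σ(x−M)² = 8363918.73; s = √(8363918.73/10) = 914.545
Cutoffs: 1114.455 ± 2.5·914.545 → [-1171.9, 3400.8]
Outside: 3807 → excluded.
Retained (n=10): Σ = 8452, mean = 8452/10 = 845.200

845.2 ms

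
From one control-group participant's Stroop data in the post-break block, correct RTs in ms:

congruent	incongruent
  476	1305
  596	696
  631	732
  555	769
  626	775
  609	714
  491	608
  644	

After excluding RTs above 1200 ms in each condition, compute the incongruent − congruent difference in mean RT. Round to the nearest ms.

137 ms

incongruent: exclude 1305
M(congruent) = 4628/8 = 578.500
M(incongruent) = 4294/6 = 715.667
Difference = 715.667 − 578.500 = 137.167 ms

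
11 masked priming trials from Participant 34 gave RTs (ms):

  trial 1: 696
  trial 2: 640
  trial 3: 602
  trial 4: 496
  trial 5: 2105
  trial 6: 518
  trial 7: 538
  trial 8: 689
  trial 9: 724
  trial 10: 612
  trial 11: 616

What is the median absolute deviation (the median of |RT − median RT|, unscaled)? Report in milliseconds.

Sorted: 496, 518, 538, 602, 612, 616, 640, 689, 696, 724, 2105 → median = 616
|x − 616|: 80, 24, 14, 120, 1489, 98, 78, 73, 108, 4, 0
Sorted deviations: 0, 4, 14, 24, 73, 78, 80, 98, 108, 120, 1489 → MAD = 78

78 ms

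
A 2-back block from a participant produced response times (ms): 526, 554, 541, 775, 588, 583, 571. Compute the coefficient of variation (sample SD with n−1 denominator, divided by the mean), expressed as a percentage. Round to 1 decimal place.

n = 7, Σ = 4138, M = 591.1429
Σ(x−M)² = 42422.857; s = √(42422.857/6) = 84.0861
CV = 84.0861 / 591.1429 = 0.14224 = 14.224%

14.2%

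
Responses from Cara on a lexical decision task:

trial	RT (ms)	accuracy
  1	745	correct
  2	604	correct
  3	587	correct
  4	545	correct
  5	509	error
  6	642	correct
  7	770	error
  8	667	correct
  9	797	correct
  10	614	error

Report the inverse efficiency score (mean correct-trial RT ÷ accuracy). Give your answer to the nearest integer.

Correct trials (n=7): 745, 604, 587, 545, 642, 667, 797
Mean correct RT = 4587/7 = 655.2857 ms
Proportion correct = 7/10
IES = 655.2857 / (7/10) = 936.122 ms

936 ms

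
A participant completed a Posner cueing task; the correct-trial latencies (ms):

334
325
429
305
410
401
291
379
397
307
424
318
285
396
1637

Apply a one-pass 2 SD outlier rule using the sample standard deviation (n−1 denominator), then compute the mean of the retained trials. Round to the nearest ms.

n = 15, ΣRT = 6638, M = 442.533
Σ(x−M)² = 1564501.73; s = √(1564501.73/14) = 334.290
Cutoffs: 442.533 ± 2·334.290 → [-226.0, 1111.1]
Outside: 1637 → excluded.
Retained (n=14): Σ = 5001, mean = 5001/14 = 357.214

357 ms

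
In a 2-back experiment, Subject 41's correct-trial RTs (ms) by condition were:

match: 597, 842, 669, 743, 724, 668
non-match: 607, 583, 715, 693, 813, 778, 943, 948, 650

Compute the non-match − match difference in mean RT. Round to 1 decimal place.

M(match) = 4243/6 = 707.167
M(non-match) = 6730/9 = 747.778
Difference = 747.778 − 707.167 = 40.611 ms

40.6 ms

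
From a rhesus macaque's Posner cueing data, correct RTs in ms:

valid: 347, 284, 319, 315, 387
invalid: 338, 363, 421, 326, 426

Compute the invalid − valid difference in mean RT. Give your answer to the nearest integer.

M(valid) = 1652/5 = 330.400
M(invalid) = 1874/5 = 374.800
Difference = 374.800 − 330.400 = 44.400 ms

44 ms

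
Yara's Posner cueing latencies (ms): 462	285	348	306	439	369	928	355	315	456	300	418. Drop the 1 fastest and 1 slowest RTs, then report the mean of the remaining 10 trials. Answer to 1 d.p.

Sorted: 285, 300, 306, 315, 348, 355, 369, 418, 439, 456, 462, 928
Drop lowest 1 (285) and highest 1 (928)
Remaining (n=10): Σ = 3768, mean = 3768/10 = 376.800

376.8 ms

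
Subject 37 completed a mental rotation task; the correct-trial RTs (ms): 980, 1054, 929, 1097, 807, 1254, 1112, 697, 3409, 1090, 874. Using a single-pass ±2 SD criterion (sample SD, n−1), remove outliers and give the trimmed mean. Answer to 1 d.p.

989.4 ms

n = 11, ΣRT = 13303, M = 1209.364
Σ(x−M)² = 5568976.55; s = √(5568976.55/10) = 746.256
Cutoffs: 1209.364 ± 2·746.256 → [-283.1, 2701.9]
Outside: 3409 → excluded.
Retained (n=10): Σ = 9894, mean = 9894/10 = 989.400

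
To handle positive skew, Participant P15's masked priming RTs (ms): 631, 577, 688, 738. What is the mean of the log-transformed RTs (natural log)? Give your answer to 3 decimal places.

6.486

ln(RT): 6.4473, 6.3578, 6.5338, 6.6039
Σ ln(RT) = 25.9429
Mean = 25.9429/4 = 6.48572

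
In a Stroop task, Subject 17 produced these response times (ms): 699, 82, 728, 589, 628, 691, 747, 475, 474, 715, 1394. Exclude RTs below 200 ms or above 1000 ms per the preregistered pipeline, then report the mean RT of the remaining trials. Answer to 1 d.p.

638.4 ms

Excluded: 82, 1394
Retained (n=9): Σ = 5746
Mean = 5746/9 = 638.4444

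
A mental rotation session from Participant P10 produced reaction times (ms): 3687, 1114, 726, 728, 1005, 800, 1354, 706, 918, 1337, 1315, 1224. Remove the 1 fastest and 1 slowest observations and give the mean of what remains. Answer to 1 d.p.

Sorted: 706, 726, 728, 800, 918, 1005, 1114, 1224, 1315, 1337, 1354, 3687
Drop lowest 1 (706) and highest 1 (3687)
Remaining (n=10): Σ = 10521, mean = 10521/10 = 1052.100

1052.1 ms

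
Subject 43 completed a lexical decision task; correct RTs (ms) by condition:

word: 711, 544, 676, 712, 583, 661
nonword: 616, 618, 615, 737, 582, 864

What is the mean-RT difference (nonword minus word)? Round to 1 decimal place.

24.2 ms

M(word) = 3887/6 = 647.833
M(nonword) = 4032/6 = 672.000
Difference = 672.000 − 647.833 = 24.167 ms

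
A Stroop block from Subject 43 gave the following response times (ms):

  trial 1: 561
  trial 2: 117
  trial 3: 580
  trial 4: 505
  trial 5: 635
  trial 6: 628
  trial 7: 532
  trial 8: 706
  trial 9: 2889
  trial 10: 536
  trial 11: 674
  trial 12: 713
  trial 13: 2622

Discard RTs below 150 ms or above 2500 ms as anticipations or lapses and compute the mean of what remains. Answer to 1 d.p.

607.0 ms

Excluded: 117, 2622, 2889
Retained (n=10): Σ = 6070
Mean = 6070/10 = 607.0000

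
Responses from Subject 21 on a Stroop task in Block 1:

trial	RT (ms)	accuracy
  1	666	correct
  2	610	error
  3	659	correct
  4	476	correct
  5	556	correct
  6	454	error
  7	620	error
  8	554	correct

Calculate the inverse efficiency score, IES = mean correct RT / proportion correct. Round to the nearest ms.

Correct trials (n=5): 666, 659, 476, 556, 554
Mean correct RT = 2911/5 = 582.2000 ms
Proportion correct = 5/8
IES = 582.2000 / (5/8) = 931.520 ms

932 ms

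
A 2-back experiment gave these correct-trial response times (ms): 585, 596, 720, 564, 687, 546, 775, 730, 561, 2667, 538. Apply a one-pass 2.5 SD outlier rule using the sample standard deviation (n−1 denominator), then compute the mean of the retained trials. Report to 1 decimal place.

630.2 ms

n = 11, ΣRT = 8969, M = 815.364
Σ(x−M)² = 3841604.55; s = √(3841604.55/10) = 619.807
Cutoffs: 815.364 ± 2.5·619.807 → [-734.2, 2364.9]
Outside: 2667 → excluded.
Retained (n=10): Σ = 6302, mean = 6302/10 = 630.200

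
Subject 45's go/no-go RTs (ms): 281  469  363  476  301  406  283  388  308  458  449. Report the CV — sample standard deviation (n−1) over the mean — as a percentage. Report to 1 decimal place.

20.3%

n = 11, Σ = 4182, M = 380.1818
Σ(x−M)² = 59645.636; s = √(59645.636/10) = 77.2306
CV = 77.2306 / 380.1818 = 0.20314 = 20.314%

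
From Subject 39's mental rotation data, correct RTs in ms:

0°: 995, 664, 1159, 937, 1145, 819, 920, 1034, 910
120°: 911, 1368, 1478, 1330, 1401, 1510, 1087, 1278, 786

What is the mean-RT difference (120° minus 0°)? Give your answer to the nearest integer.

285 ms

M(0°) = 8583/9 = 953.667
M(120°) = 11149/9 = 1238.778
Difference = 1238.778 − 953.667 = 285.111 ms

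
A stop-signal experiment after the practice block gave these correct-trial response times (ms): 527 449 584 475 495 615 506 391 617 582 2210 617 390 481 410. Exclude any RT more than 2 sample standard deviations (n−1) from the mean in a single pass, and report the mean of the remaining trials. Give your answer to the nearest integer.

n = 15, ΣRT = 9349, M = 623.267
Σ(x−M)² = 2787020.93; s = √(2787020.93/14) = 446.176
Cutoffs: 623.267 ± 2·446.176 → [-269.1, 1515.6]
Outside: 2210 → excluded.
Retained (n=14): Σ = 7139, mean = 7139/14 = 509.929

510 ms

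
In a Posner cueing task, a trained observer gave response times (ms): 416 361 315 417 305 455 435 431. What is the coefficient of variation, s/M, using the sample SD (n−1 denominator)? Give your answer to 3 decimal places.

0.146

n = 8, Σ = 3135, M = 391.8750
Σ(x−M)² = 22998.875; s = √(22998.875/7) = 57.3197
CV = 57.3197 / 391.8750 = 0.14627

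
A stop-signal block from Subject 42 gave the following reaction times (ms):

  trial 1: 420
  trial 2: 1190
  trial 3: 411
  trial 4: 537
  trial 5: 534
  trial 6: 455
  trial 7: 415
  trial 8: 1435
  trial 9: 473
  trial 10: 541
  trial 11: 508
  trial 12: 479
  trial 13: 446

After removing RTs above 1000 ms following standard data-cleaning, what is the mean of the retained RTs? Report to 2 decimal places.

474.45 ms

Excluded: 1190, 1435
Retained (n=11): Σ = 5219
Mean = 5219/11 = 474.4545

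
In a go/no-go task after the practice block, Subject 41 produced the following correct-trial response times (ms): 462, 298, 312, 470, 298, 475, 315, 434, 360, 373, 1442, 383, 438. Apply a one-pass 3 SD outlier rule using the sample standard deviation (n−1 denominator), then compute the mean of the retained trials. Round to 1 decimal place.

384.8 ms

n = 13, ΣRT = 6060, M = 466.154
Σ(x−M)² = 1084235.69; s = √(1084235.69/12) = 300.588
Cutoffs: 466.154 ± 3·300.588 → [-435.6, 1367.9]
Outside: 1442 → excluded.
Retained (n=12): Σ = 4618, mean = 4618/12 = 384.833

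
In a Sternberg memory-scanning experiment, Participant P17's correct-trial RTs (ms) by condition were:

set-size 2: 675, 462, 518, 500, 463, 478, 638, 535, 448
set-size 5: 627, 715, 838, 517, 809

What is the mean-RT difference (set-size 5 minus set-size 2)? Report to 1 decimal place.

M(set-size 2) = 4717/9 = 524.111
M(set-size 5) = 3506/5 = 701.200
Difference = 701.200 − 524.111 = 177.089 ms

177.1 ms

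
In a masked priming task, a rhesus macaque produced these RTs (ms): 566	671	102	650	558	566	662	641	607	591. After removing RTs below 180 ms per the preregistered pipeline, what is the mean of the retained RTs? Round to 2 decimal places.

Excluded: 102
Retained (n=9): Σ = 5512
Mean = 5512/9 = 612.4444

612.44 ms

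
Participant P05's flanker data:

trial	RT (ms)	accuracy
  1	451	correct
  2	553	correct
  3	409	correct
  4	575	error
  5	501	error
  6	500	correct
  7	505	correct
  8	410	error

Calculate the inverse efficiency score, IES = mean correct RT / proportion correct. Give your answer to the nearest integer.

Correct trials (n=5): 451, 553, 409, 500, 505
Mean correct RT = 2418/5 = 483.6000 ms
Proportion correct = 5/8
IES = 483.6000 / (5/8) = 773.760 ms

774 ms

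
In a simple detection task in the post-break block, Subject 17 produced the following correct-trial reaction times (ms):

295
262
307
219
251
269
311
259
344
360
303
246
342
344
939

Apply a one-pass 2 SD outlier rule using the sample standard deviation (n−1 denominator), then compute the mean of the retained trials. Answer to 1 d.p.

n = 15, ΣRT = 5051, M = 336.733
Σ(x−M)² = 413484.93; s = √(413484.93/14) = 171.856
Cutoffs: 336.733 ± 2·171.856 → [-7.0, 680.4]
Outside: 939 → excluded.
Retained (n=14): Σ = 4112, mean = 4112/14 = 293.714

293.7 ms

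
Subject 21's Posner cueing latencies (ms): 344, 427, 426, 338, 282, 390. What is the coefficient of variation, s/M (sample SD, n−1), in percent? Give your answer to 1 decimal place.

n = 6, Σ = 2207, M = 367.8333
Σ(x−M)² = 16200.833; s = √(16200.833/5) = 56.9225
CV = 56.9225 / 367.8333 = 0.15475 = 15.475%

15.5%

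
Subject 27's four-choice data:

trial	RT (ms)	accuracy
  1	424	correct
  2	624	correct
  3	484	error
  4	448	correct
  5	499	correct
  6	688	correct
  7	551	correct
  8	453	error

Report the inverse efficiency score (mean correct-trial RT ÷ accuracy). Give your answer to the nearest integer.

Correct trials (n=6): 424, 624, 448, 499, 688, 551
Mean correct RT = 3234/6 = 539.0000 ms
Proportion correct = 6/8
IES = 539.0000 / (6/8) = 718.667 ms

719 ms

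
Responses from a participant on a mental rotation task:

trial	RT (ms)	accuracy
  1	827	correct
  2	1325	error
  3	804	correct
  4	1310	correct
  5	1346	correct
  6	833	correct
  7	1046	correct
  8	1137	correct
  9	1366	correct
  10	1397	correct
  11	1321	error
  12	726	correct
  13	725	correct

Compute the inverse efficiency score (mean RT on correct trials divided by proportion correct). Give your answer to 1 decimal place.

1237.4 ms

Correct trials (n=11): 827, 804, 1310, 1346, 833, 1046, 1137, 1366, 1397, 726, 725
Mean correct RT = 11517/11 = 1047.0000 ms
Proportion correct = 11/13
IES = 1047.0000 / (11/13) = 1237.364 ms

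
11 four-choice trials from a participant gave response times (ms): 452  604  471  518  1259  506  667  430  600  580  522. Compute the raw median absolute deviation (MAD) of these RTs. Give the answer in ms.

70 ms

Sorted: 430, 452, 471, 506, 518, 522, 580, 600, 604, 667, 1259 → median = 522
|x − 522|: 70, 82, 51, 4, 737, 16, 145, 92, 78, 58, 0
Sorted deviations: 0, 4, 16, 51, 58, 70, 78, 82, 92, 145, 737 → MAD = 70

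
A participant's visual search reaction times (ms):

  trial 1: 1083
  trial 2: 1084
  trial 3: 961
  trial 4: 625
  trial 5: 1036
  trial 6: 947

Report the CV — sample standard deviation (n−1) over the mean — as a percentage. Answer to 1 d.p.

18.0%

n = 6, Σ = 5736, M = 956.0000
Σ(x−M)² = 148580.000; s = √(148580.000/5) = 172.3833
CV = 172.3833 / 956.0000 = 0.18032 = 18.032%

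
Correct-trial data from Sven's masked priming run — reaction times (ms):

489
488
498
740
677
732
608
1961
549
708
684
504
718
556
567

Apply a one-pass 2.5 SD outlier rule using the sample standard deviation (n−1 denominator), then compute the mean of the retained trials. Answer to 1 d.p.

608.4 ms

n = 15, ΣRT = 10479, M = 698.600
Σ(x−M)² = 1832263.60; s = √(1832263.60/14) = 361.768
Cutoffs: 698.600 ± 2.5·361.768 → [-205.8, 1603.0]
Outside: 1961 → excluded.
Retained (n=14): Σ = 8518, mean = 8518/14 = 608.429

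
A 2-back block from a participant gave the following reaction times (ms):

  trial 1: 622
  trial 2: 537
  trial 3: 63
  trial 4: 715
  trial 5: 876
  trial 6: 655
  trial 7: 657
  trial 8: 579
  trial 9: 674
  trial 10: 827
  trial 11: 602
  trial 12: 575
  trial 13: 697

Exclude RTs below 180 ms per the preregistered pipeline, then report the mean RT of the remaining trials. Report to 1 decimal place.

Excluded: 63
Retained (n=12): Σ = 8016
Mean = 8016/12 = 668.0000

668.0 ms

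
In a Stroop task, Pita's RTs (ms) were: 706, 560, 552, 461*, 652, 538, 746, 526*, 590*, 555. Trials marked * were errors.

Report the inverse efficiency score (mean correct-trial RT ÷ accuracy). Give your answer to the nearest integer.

879 ms

Correct trials (n=7): 706, 560, 552, 652, 538, 746, 555
Mean correct RT = 4309/7 = 615.5714 ms
Proportion correct = 7/10
IES = 615.5714 / (7/10) = 879.388 ms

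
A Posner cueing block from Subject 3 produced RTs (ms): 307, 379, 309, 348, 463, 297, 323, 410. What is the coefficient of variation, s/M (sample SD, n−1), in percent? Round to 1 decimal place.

n = 8, Σ = 2836, M = 354.5000
Σ(x−M)² = 24120.000; s = √(24120.000/7) = 58.7002
CV = 58.7002 / 354.5000 = 0.16559 = 16.559%

16.6%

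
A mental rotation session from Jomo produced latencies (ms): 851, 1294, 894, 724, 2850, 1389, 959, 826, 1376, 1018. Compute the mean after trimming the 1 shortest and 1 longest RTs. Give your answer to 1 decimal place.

1075.9 ms

Sorted: 724, 826, 851, 894, 959, 1018, 1294, 1376, 1389, 2850
Drop lowest 1 (724) and highest 1 (2850)
Remaining (n=8): Σ = 8607, mean = 8607/8 = 1075.875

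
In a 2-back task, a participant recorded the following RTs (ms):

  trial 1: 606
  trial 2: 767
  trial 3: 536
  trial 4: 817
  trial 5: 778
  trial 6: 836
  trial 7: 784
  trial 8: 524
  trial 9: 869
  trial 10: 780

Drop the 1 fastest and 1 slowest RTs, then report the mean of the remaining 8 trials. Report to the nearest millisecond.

738 ms

Sorted: 524, 536, 606, 767, 778, 780, 784, 817, 836, 869
Drop lowest 1 (524) and highest 1 (869)
Remaining (n=8): Σ = 5904, mean = 5904/8 = 738.000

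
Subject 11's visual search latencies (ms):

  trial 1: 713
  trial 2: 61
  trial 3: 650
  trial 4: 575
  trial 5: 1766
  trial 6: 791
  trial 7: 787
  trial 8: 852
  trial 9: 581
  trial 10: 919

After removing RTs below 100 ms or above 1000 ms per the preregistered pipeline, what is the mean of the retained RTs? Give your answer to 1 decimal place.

733.5 ms

Excluded: 61, 1766
Retained (n=8): Σ = 5868
Mean = 5868/8 = 733.5000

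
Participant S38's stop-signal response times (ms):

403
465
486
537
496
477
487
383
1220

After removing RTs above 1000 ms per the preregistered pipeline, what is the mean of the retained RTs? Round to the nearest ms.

467 ms

Excluded: 1220
Retained (n=8): Σ = 3734
Mean = 3734/8 = 466.7500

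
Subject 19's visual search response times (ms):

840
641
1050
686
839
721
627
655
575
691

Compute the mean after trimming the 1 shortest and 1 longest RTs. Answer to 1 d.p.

712.5 ms

Sorted: 575, 627, 641, 655, 686, 691, 721, 839, 840, 1050
Drop lowest 1 (575) and highest 1 (1050)
Remaining (n=8): Σ = 5700, mean = 5700/8 = 712.500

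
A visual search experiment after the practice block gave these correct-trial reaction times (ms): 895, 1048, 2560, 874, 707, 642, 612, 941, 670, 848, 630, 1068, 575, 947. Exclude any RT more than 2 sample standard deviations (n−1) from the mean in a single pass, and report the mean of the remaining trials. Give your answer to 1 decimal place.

n = 14, ΣRT = 13017, M = 929.786
Σ(x−M)² = 3218784.36; s = √(3218784.36/13) = 497.593
Cutoffs: 929.786 ± 2·497.593 → [-65.4, 1925.0]
Outside: 2560 → excluded.
Retained (n=13): Σ = 10457, mean = 10457/13 = 804.385

804.4 ms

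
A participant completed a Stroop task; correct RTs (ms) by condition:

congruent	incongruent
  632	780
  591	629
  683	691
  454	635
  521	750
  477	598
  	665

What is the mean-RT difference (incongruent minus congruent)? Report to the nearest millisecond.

119 ms

M(congruent) = 3358/6 = 559.667
M(incongruent) = 4748/7 = 678.286
Difference = 678.286 − 559.667 = 118.619 ms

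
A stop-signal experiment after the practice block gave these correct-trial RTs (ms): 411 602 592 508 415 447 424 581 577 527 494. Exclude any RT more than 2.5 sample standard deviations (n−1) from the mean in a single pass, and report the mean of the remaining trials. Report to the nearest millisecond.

507 ms

n = 11, ΣRT = 5578, M = 507.091
Σ(x−M)² = 55364.91; s = √(55364.91/10) = 74.408
Cutoffs: 507.091 ± 2.5·74.408 → [321.1, 693.1]
No RTs fall outside the cutoffs; all 11 retained. Mean = 5578/11 = 507.091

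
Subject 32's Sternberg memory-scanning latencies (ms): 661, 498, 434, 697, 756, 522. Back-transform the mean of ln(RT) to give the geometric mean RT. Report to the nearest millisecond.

583 ms

ln(RT): 6.4938, 6.2106, 6.0730, 6.5468, 6.6280, 6.2577
Mean ln(RT) = 38.2099/6 = 6.36832
Geometric mean = exp(6.36832) = 583.07 ms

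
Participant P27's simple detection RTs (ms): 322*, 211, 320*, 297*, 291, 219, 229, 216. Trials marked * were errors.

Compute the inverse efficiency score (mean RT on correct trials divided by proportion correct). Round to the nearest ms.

Correct trials (n=5): 211, 291, 219, 229, 216
Mean correct RT = 1166/5 = 233.2000 ms
Proportion correct = 5/8
IES = 233.2000 / (5/8) = 373.120 ms

373 ms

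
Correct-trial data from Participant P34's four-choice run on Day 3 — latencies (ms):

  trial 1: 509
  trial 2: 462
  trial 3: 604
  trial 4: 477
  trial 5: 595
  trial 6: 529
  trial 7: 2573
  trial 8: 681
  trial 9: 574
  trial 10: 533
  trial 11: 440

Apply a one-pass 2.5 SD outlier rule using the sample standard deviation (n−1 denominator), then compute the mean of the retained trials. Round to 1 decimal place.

n = 11, ΣRT = 7977, M = 725.182
Σ(x−M)² = 3805215.64; s = √(3805215.64/10) = 616.864
Cutoffs: 725.182 ± 2.5·616.864 → [-817.0, 2267.3]
Outside: 2573 → excluded.
Retained (n=10): Σ = 5404, mean = 5404/10 = 540.400

540.4 ms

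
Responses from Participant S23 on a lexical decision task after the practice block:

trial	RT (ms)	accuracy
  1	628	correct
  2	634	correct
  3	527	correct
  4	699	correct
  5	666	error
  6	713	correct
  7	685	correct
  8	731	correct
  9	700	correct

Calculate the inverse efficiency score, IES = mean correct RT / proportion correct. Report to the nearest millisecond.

Correct trials (n=8): 628, 634, 527, 699, 713, 685, 731, 700
Mean correct RT = 5317/8 = 664.6250 ms
Proportion correct = 8/9
IES = 664.6250 / (8/9) = 747.703 ms

748 ms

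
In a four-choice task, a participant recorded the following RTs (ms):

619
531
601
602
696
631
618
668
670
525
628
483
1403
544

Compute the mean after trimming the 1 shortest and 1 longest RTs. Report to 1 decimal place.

Sorted: 483, 525, 531, 544, 601, 602, 618, 619, 628, 631, 668, 670, 696, 1403
Drop lowest 1 (483) and highest 1 (1403)
Remaining (n=12): Σ = 7333, mean = 7333/12 = 611.083

611.1 ms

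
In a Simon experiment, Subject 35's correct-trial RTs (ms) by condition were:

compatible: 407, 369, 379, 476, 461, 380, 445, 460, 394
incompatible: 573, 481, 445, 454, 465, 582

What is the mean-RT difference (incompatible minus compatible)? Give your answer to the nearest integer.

81 ms

M(compatible) = 3771/9 = 419.000
M(incompatible) = 3000/6 = 500.000
Difference = 500.000 − 419.000 = 81.000 ms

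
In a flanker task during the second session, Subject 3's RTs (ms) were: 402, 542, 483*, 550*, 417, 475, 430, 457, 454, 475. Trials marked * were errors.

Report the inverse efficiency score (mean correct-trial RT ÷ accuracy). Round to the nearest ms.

Correct trials (n=8): 402, 542, 417, 475, 430, 457, 454, 475
Mean correct RT = 3652/8 = 456.5000 ms
Proportion correct = 8/10
IES = 456.5000 / (8/10) = 570.625 ms

571 ms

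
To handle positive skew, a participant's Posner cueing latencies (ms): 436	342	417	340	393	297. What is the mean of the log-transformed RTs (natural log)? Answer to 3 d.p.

ln(RT): 6.0776, 5.8348, 6.0331, 5.8289, 5.9738, 5.6937
Σ ln(RT) = 35.4420
Mean = 35.4420/6 = 5.90700

5.907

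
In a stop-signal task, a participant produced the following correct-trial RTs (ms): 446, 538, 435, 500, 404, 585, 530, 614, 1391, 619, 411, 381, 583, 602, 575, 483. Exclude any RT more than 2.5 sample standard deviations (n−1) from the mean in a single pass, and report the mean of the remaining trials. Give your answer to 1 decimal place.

n = 16, ΣRT = 9097, M = 568.562
Σ(x−M)² = 817039.94; s = √(817039.94/15) = 233.387
Cutoffs: 568.562 ± 2.5·233.387 → [-14.9, 1152.0]
Outside: 1391 → excluded.
Retained (n=15): Σ = 7706, mean = 7706/15 = 513.733

513.7 ms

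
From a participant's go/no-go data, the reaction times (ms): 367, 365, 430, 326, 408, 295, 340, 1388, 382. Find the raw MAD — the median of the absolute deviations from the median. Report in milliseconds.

Sorted: 295, 326, 340, 365, 367, 382, 408, 430, 1388 → median = 367
|x − 367|: 0, 2, 63, 41, 41, 72, 27, 1021, 15
Sorted deviations: 0, 2, 15, 27, 41, 41, 63, 72, 1021 → MAD = 41

41 ms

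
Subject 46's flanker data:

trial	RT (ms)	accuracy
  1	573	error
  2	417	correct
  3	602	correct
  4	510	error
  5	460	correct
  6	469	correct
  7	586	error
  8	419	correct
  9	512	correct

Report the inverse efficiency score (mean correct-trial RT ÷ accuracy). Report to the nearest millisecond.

720 ms

Correct trials (n=6): 417, 602, 460, 469, 419, 512
Mean correct RT = 2879/6 = 479.8333 ms
Proportion correct = 6/9
IES = 479.8333 / (6/9) = 719.750 ms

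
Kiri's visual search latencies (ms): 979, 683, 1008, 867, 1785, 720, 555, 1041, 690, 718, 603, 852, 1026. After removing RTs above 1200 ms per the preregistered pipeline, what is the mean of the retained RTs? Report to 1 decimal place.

811.8 ms

Excluded: 1785
Retained (n=12): Σ = 9742
Mean = 9742/12 = 811.8333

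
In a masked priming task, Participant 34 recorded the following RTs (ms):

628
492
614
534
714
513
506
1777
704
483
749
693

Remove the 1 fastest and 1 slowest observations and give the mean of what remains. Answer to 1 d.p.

Sorted: 483, 492, 506, 513, 534, 614, 628, 693, 704, 714, 749, 1777
Drop lowest 1 (483) and highest 1 (1777)
Remaining (n=10): Σ = 6147, mean = 6147/10 = 614.700

614.7 ms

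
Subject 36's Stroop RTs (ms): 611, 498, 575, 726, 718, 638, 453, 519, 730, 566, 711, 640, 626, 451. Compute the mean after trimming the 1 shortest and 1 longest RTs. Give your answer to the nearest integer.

Sorted: 451, 453, 498, 519, 566, 575, 611, 626, 638, 640, 711, 718, 726, 730
Drop lowest 1 (451) and highest 1 (730)
Remaining (n=12): Σ = 7281, mean = 7281/12 = 606.750

607 ms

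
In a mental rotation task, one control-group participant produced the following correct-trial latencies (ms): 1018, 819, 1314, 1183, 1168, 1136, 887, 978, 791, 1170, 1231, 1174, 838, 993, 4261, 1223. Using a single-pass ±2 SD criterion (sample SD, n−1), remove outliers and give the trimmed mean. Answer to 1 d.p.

1061.5 ms

n = 16, ΣRT = 20184, M = 1261.500
Σ(x−M)² = 9997388.00; s = √(9997388.00/15) = 816.390
Cutoffs: 1261.500 ± 2·816.390 → [-371.3, 2894.3]
Outside: 4261 → excluded.
Retained (n=15): Σ = 15923, mean = 15923/15 = 1061.533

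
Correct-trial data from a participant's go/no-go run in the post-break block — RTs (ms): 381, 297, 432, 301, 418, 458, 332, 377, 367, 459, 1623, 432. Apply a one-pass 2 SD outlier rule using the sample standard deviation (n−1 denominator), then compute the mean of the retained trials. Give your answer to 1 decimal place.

n = 12, ΣRT = 5877, M = 489.750
Σ(x−M)² = 1435298.25; s = √(1435298.25/11) = 361.222
Cutoffs: 489.750 ± 2·361.222 → [-232.7, 1212.2]
Outside: 1623 → excluded.
Retained (n=11): Σ = 4254, mean = 4254/11 = 386.727

386.7 ms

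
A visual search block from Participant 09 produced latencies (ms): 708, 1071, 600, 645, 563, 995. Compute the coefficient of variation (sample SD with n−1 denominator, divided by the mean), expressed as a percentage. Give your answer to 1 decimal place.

28.2%

n = 6, Σ = 4582, M = 763.6667
Σ(x−M)² = 232203.333; s = √(232203.333/5) = 215.5010
CV = 215.5010 / 763.6667 = 0.28219 = 28.219%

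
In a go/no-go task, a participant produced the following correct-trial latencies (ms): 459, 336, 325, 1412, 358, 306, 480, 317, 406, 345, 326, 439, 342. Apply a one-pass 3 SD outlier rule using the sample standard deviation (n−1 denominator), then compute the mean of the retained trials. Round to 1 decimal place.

369.9 ms

n = 13, ΣRT = 5851, M = 450.077
Σ(x−M)² = 1042056.92; s = √(1042056.92/12) = 294.683
Cutoffs: 450.077 ± 3·294.683 → [-434.0, 1334.1]
Outside: 1412 → excluded.
Retained (n=12): Σ = 4439, mean = 4439/12 = 369.917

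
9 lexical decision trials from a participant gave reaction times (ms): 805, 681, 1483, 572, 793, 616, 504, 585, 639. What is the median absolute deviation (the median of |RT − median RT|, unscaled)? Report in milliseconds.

67 ms

Sorted: 504, 572, 585, 616, 639, 681, 793, 805, 1483 → median = 639
|x − 639|: 166, 42, 844, 67, 154, 23, 135, 54, 0
Sorted deviations: 0, 23, 42, 54, 67, 135, 154, 166, 844 → MAD = 67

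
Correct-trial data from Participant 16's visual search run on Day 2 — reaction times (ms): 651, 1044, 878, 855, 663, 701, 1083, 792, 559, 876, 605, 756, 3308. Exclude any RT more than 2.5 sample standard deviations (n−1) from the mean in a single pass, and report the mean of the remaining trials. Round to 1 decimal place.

n = 13, ΣRT = 12771, M = 982.385
Σ(x−M)² = 6161017.08; s = √(6161017.08/12) = 716.532
Cutoffs: 982.385 ± 2.5·716.532 → [-808.9, 2773.7]
Outside: 3308 → excluded.
Retained (n=12): Σ = 9463, mean = 9463/12 = 788.583

788.6 ms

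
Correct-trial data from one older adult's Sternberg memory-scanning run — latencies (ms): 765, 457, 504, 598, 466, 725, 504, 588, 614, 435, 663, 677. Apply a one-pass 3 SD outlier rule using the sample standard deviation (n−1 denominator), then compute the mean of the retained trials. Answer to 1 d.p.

583.0 ms

n = 12, ΣRT = 6996, M = 583.000
Σ(x−M)² = 133686.00; s = √(133686.00/11) = 110.242
Cutoffs: 583.000 ± 3·110.242 → [252.3, 913.7]
No RTs fall outside the cutoffs; all 12 retained. Mean = 6996/12 = 583.000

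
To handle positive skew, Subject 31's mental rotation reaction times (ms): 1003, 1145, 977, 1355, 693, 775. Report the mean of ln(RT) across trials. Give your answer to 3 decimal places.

ln(RT): 6.9108, 7.0432, 6.8845, 7.2116, 6.5410, 6.6529
Σ ln(RT) = 41.2438
Mean = 41.2438/6 = 6.87397

6.874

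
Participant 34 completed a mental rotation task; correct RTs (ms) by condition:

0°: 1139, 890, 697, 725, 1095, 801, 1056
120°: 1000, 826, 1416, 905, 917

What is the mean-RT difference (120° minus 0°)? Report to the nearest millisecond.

98 ms

M(0°) = 6403/7 = 914.714
M(120°) = 5064/5 = 1012.800
Difference = 1012.800 − 914.714 = 98.086 ms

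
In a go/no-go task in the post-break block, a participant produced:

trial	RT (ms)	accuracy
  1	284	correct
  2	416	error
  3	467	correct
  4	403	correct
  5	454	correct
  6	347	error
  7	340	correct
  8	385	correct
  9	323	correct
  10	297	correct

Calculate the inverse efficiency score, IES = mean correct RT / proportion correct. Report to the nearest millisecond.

461 ms

Correct trials (n=8): 284, 467, 403, 454, 340, 385, 323, 297
Mean correct RT = 2953/8 = 369.1250 ms
Proportion correct = 8/10
IES = 369.1250 / (8/10) = 461.406 ms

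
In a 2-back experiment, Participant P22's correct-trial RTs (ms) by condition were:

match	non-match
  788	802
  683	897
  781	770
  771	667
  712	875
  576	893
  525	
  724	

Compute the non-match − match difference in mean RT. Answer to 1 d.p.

122.3 ms

M(match) = 5560/8 = 695.000
M(non-match) = 4904/6 = 817.333
Difference = 817.333 − 695.000 = 122.333 ms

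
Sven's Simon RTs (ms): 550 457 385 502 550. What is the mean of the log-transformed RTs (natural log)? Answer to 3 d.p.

6.183

ln(RT): 6.3099, 6.1247, 5.9532, 6.2186, 6.3099
Σ ln(RT) = 30.9164
Mean = 30.9164/5 = 6.18327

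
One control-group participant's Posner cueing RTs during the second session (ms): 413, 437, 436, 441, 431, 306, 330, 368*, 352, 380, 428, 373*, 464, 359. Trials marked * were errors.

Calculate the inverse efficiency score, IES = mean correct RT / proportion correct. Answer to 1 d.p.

464.4 ms

Correct trials (n=12): 413, 437, 436, 441, 431, 306, 330, 352, 380, 428, 464, 359
Mean correct RT = 4777/12 = 398.0833 ms
Proportion correct = 12/14
IES = 398.0833 / (12/14) = 464.431 ms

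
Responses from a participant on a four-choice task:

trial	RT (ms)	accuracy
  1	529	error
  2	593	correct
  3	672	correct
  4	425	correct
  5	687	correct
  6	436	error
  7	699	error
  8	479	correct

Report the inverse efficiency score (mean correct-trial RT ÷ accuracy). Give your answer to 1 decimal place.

Correct trials (n=5): 593, 672, 425, 687, 479
Mean correct RT = 2856/5 = 571.2000 ms
Proportion correct = 5/8
IES = 571.2000 / (5/8) = 913.920 ms

913.9 ms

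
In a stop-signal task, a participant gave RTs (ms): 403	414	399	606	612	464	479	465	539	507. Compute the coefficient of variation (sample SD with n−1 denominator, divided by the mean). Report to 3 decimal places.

0.159

n = 10, Σ = 4888, M = 488.8000
Σ(x−M)² = 54063.600; s = √(54063.600/9) = 77.5053
CV = 77.5053 / 488.8000 = 0.15856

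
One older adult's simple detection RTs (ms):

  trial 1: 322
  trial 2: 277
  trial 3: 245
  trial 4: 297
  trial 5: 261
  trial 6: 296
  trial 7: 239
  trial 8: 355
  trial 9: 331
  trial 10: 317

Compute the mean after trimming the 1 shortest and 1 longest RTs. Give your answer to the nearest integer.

Sorted: 239, 245, 261, 277, 296, 297, 317, 322, 331, 355
Drop lowest 1 (239) and highest 1 (355)
Remaining (n=8): Σ = 2346, mean = 2346/8 = 293.250

293 ms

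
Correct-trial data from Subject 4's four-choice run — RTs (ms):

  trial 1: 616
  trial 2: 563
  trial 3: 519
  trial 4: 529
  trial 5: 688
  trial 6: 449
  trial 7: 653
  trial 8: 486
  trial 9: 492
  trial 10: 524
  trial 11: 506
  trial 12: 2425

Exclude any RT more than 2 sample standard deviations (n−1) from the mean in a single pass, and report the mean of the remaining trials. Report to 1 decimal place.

547.7 ms

n = 12, ΣRT = 8450, M = 704.167
Σ(x−M)² = 3286269.67; s = √(3286269.67/11) = 546.582
Cutoffs: 704.167 ± 2·546.582 → [-389.0, 1797.3]
Outside: 2425 → excluded.
Retained (n=11): Σ = 6025, mean = 6025/11 = 547.727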